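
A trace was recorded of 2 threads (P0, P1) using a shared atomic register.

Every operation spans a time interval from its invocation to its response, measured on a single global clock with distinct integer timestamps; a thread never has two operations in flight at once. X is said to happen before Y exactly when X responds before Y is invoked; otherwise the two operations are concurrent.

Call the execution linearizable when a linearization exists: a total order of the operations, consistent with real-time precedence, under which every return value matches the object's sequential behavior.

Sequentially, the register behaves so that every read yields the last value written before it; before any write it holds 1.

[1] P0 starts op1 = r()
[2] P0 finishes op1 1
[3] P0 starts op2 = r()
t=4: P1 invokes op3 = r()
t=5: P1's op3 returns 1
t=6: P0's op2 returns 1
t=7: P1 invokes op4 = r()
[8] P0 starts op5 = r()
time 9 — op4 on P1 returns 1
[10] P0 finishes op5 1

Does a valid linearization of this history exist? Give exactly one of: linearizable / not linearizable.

witness order: op1, op2, op3, op4, op5
1. op1 r() → 1, leaving value 1
2. op2 r() → 1, leaving value 1
3. op3 r() → 1, leaving value 1
4. op4 r() → 1, leaving value 1
5. op5 r() → 1, leaving value 1

linearizable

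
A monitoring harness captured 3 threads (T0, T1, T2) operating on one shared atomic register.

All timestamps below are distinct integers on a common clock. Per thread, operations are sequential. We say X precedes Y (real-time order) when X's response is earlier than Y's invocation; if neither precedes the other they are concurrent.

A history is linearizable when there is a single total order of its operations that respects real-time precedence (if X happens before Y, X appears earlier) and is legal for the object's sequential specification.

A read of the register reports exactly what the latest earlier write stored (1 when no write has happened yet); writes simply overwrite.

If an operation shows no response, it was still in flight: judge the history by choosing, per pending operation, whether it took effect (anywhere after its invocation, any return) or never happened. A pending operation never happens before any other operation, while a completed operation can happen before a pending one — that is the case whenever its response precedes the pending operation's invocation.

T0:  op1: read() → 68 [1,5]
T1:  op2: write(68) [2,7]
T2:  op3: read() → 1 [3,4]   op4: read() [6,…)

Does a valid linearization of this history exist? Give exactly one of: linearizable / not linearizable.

linearizable

one valid linearization: op3, op2, op1
1. op3 read() → 1, leaving value 1
2. op2 write(68), leaving value 68
3. op1 read() → 68, leaving value 68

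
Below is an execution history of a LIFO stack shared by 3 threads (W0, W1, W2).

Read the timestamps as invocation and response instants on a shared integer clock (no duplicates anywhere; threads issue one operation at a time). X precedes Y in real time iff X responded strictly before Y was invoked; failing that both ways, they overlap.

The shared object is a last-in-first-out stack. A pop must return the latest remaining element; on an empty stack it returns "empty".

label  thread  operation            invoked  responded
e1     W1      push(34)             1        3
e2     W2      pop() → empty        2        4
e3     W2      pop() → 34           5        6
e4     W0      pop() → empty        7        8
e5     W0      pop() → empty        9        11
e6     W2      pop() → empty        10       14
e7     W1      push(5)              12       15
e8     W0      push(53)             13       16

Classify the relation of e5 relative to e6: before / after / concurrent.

e5 spans [9,11], e6 spans [10,14]
the intervals overlap in both directions

concurrent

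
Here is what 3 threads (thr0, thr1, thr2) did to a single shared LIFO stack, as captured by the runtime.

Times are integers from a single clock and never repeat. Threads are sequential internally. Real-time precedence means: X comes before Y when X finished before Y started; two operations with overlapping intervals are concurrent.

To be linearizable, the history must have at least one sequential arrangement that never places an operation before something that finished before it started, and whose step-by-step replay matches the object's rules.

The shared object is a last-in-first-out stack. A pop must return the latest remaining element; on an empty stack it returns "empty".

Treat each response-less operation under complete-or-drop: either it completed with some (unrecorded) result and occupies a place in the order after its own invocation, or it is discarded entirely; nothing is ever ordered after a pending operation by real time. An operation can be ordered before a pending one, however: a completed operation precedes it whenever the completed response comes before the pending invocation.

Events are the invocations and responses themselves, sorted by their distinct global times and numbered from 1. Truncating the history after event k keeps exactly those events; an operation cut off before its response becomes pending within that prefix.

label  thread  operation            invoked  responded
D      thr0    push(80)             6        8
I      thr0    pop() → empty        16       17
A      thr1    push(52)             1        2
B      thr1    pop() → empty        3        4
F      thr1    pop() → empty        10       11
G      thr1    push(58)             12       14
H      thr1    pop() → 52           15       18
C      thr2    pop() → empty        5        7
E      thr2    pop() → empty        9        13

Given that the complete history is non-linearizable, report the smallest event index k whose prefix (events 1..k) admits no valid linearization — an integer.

4

events 1..3 are linearizable; a witness order is A:
step 1: A push(52) — stack <52>
adding event 4 (B responds at 4) leaves no legal real-time order
sample order A, B stalls at step 2 — B pop() → empty has no legal effect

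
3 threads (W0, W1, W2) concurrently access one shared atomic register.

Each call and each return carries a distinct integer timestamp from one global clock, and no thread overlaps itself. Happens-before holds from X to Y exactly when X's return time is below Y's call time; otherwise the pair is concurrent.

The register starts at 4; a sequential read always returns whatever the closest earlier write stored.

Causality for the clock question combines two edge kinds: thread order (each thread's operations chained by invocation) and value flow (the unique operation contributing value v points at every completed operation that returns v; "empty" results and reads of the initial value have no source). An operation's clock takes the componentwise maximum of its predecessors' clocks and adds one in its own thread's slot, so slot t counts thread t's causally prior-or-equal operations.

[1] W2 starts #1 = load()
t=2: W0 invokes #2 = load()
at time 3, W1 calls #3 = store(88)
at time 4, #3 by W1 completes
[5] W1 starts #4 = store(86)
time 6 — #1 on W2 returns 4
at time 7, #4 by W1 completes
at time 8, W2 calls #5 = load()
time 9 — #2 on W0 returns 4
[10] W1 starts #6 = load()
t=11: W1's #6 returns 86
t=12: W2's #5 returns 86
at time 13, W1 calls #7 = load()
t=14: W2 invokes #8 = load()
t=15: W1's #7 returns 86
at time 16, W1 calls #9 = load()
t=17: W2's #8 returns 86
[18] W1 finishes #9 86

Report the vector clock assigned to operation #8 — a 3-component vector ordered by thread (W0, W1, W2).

(0, 2, 3)

#1 (invocation 1): nothing precedes it; W2's component alone gives (0, 0, 1)
#3 (invocation 3): nothing precedes it; W1's component alone gives (0, 1, 0)
#2 (invocation 2): nothing precedes it; W0's component alone gives (1, 0, 0)
#4, invoked 5, takes VC(#3)=(0, 1, 0) under max, adds 1 for W1 → (0, 2, 0)
#6, invoked 10, takes VC(#4)=(0, 2, 0) under max, adds 1 for W1 → (0, 3, 0)
#5, invoked 8, takes VC(#1)=(0, 0, 1), VC(#4)=(0, 2, 0) under max, adds 1 for W2 → (0, 2, 2)
#7, invoked 13, takes VC(#4)=(0, 2, 0), VC(#6)=(0, 3, 0) under max, adds 1 for W1 → (0, 4, 0)
#8, invoked 14, takes VC(#4)=(0, 2, 0), VC(#5)=(0, 2, 2) under max, adds 1 for W2 → (0, 2, 3)
#9, invoked 16, takes VC(#4)=(0, 2, 0), VC(#7)=(0, 4, 0) under max, adds 1 for W1 → (0, 5, 0)
target: VC(#8) = (0, 2, 3)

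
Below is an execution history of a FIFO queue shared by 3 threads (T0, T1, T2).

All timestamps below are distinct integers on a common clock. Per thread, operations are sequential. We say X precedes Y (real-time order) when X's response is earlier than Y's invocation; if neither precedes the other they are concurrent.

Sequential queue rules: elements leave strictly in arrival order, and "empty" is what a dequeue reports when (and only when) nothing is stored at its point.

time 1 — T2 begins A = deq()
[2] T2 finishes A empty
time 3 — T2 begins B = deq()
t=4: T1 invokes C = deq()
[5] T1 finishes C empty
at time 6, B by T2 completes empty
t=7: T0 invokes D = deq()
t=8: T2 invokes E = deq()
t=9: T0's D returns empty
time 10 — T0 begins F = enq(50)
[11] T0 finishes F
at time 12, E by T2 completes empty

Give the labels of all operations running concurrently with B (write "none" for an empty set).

C

B spans [3,6]; an op avoiding the whole window 3..6 is ordered, any other is concurrent
A [1,2]: before
C [4,5]: concurrent
D [7,9]: after
E [8,12]: after
F [10,11]: after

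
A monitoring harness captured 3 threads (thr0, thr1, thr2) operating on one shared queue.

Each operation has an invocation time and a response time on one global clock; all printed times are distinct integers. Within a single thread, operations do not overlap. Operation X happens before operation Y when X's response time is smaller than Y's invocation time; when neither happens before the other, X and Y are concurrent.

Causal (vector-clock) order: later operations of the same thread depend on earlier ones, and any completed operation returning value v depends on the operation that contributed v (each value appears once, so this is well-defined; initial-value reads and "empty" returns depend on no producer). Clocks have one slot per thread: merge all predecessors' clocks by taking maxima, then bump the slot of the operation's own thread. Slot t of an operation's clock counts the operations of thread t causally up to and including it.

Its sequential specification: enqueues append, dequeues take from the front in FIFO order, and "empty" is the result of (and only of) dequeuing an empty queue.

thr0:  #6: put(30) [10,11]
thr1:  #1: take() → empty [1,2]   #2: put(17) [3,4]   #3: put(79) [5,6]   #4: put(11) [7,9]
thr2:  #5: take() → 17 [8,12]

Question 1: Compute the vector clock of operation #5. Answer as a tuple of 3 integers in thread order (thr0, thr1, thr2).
#1 (invocation 1): nothing precedes it; thr1's component alone gives (0, 1, 0)
#6 (invocation 10): nothing precedes it; thr0's component alone gives (1, 0, 0)
#2 (invocation 3): componentwise max over VC(#1)=(0, 1, 0), +1 at thr1, giving (0, 2, 0)
#5 (invocation 8): componentwise max over VC(#2)=(0, 2, 0), +1 at thr2, giving (0, 2, 1)
#3 (invocation 5): componentwise max over VC(#2)=(0, 2, 0), +1 at thr1, giving (0, 3, 0)
#4 (invocation 7): componentwise max over VC(#3)=(0, 3, 0), +1 at thr1, giving (0, 4, 0)
target: VC(#5) = (0, 2, 1)

(0, 2, 1)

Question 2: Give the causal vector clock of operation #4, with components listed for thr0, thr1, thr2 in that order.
invoked at 1, #1 has no predecessors; its own thr1 bump gives (0, 1, 0)
invoked at 10, #6 has no predecessors; its own thr0 bump gives (1, 0, 0)
VC(#2, invoked at 3): max of VC(#1)=(0, 1, 0), then +1 on thread thr1 → (0, 2, 0)
VC(#5, invoked at 8): max of VC(#2)=(0, 2, 0), then +1 on thread thr2 → (0, 2, 1)
VC(#3, invoked at 5): max of VC(#2)=(0, 2, 0), then +1 on thread thr1 → (0, 3, 0)
VC(#4, invoked at 7): max of VC(#3)=(0, 3, 0), then +1 on thread thr1 → (0, 4, 0)
target: VC(#4) = (0, 4, 0)

(0, 4, 0)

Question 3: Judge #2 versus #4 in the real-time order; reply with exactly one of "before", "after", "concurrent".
#2 spans [3,4], #4 spans [7,9]
resp(#2)=4 < inv(#4)=7

before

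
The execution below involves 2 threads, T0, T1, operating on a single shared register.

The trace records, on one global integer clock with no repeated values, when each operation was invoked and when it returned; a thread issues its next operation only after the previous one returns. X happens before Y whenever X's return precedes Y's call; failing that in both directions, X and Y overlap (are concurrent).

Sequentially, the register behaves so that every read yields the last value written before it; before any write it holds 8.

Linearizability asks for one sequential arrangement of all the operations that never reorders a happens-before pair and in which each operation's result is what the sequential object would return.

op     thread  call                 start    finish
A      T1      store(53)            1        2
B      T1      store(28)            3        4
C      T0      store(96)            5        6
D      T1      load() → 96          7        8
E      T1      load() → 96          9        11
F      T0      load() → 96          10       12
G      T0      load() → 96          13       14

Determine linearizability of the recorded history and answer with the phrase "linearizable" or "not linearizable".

linearizable

one valid linearization: A, B, C, D, E, F, G
1. A store(53), leaving value 53
2. B store(28), leaving value 28
3. C store(96), leaving value 96
4. D load() → 96, leaving value 96
5. E load() → 96, leaving value 96
6. F load() → 96, leaving value 96
7. G load() → 96, leaving value 96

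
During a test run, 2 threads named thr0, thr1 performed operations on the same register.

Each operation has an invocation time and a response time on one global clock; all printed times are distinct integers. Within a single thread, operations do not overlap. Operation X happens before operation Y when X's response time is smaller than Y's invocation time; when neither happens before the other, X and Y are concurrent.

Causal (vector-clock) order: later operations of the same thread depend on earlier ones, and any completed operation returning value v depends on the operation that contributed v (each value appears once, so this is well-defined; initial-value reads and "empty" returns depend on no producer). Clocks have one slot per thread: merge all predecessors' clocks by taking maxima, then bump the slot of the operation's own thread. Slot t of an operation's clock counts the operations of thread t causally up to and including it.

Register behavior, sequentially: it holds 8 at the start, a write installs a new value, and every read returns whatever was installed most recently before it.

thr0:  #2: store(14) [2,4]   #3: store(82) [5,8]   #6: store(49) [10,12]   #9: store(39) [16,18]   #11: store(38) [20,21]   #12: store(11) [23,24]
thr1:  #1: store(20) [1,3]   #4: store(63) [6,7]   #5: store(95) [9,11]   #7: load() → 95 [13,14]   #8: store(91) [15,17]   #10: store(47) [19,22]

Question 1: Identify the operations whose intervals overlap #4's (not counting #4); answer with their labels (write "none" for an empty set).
concurrent with #4 ([6,7]): every op whose interval crosses 6..7
#1 [1,3]: before
#2 [2,4]: before
#3 [5,8]: concurrent
#5 [9,11]: after
#6 [10,12]: after
#7 [13,14]: after
#8 [15,17]: after
#9 [16,18]: after
#10 [19,22]: after
#11 [20,21]: after
#12 [23,24]: after

#3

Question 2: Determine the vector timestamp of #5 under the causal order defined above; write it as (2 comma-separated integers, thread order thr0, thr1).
invoked at 1, #1 has no predecessors; its own thr1 bump gives (0, 1)
invoked at 2, #2 has no predecessors; its own thr0 bump gives (1, 0)
VC(#4, invoked at 6): max of VC(#1)=(0, 1), then +1 on thread thr1 → (0, 2)
VC(#3, invoked at 5): max of VC(#2)=(1, 0), then +1 on thread thr0 → (2, 0)
VC(#5, invoked at 9): max of VC(#4)=(0, 2), then +1 on thread thr1 → (0, 3)
VC(#6, invoked at 10): max of VC(#3)=(2, 0), then +1 on thread thr0 → (3, 0)
VC(#7, invoked at 13): max of VC(#5)=(0, 3), then +1 on thread thr1 → (0, 4)
VC(#9, invoked at 16): max of VC(#6)=(3, 0), then +1 on thread thr0 → (4, 0)
VC(#8, invoked at 15): max of VC(#7)=(0, 4), then +1 on thread thr1 → (0, 5)
VC(#11, invoked at 20): max of VC(#9)=(4, 0), then +1 on thread thr0 → (5, 0)
VC(#10, invoked at 19): max of VC(#8)=(0, 5), then +1 on thread thr1 → (0, 6)
VC(#12, invoked at 23): max of VC(#11)=(5, 0), then +1 on thread thr0 → (6, 0)
target: VC(#5) = (0, 3)

(0, 3)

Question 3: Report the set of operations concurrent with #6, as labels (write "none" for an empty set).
#6 spans [10,12]; an op avoiding the whole window 10..12 is ordered, any other is concurrent
#1 [1,3]: before
#2 [2,4]: before
#3 [5,8]: before
#4 [6,7]: before
#5 [9,11]: concurrent
#7 [13,14]: after
#8 [15,17]: after
#9 [16,18]: after
#10 [19,22]: after
#11 [20,21]: after
#12 [23,24]: after

#5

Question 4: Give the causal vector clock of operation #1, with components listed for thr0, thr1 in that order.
#1, invoked 1, has no incoming edges; only thr1's bump applies → (0, 1)
#2, invoked 2, has no incoming edges; only thr0's bump applies → (1, 0)
merge at #4 (invoked 6): VC(#1)=(0, 1), own-thread bump on thr1 → (0, 2)
merge at #3 (invoked 5): VC(#2)=(1, 0), own-thread bump on thr0 → (2, 0)
merge at #5 (invoked 9): VC(#4)=(0, 2), own-thread bump on thr1 → (0, 3)
merge at #6 (invoked 10): VC(#3)=(2, 0), own-thread bump on thr0 → (3, 0)
merge at #7 (invoked 13): VC(#5)=(0, 3), own-thread bump on thr1 → (0, 4)
merge at #9 (invoked 16): VC(#6)=(3, 0), own-thread bump on thr0 → (4, 0)
merge at #8 (invoked 15): VC(#7)=(0, 4), own-thread bump on thr1 → (0, 5)
merge at #11 (invoked 20): VC(#9)=(4, 0), own-thread bump on thr0 → (5, 0)
merge at #10 (invoked 19): VC(#8)=(0, 5), own-thread bump on thr1 → (0, 6)
merge at #12 (invoked 23): VC(#11)=(5, 0), own-thread bump on thr0 → (6, 0)
target: VC(#1) = (0, 1)

(0, 1)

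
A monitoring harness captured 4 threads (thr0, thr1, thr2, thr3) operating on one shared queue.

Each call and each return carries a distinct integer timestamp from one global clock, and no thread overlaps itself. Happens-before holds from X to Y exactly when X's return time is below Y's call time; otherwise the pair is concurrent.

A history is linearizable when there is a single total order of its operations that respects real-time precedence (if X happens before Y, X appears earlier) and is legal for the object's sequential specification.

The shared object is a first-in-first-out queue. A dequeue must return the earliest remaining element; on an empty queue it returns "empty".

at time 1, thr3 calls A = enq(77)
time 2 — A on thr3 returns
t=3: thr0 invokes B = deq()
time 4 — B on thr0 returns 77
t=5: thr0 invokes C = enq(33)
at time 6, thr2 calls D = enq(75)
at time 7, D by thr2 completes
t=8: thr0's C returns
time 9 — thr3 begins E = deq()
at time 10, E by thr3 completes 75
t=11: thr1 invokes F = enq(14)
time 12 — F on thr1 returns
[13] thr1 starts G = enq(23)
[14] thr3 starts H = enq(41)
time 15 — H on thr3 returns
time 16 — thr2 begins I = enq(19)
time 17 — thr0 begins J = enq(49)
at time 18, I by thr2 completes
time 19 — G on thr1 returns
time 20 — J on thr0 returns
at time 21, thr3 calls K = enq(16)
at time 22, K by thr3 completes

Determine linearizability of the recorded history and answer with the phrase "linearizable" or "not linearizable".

linearizable

a witness: A, B, D, C, E, F, G, H, I, J, K
step 1: A enq(77) — queue <77>
step 2: B deq() → 77 — queue <>
step 3: D enq(75) — queue <75>
step 4: C enq(33) — queue <75,33>
step 5: E deq() → 75 — queue <33>
step 6: F enq(14) — queue <33,14>
step 7: G enq(23) — queue <33,14,23>
step 8: H enq(41) — queue <33,14,23,41>
step 9: I enq(19) — queue <33,14,23,41,19>
step 10: J enq(49) — queue <33,14,23,41,19,49>
step 11: K enq(16) — queue <33,14,23,41,19,49,16>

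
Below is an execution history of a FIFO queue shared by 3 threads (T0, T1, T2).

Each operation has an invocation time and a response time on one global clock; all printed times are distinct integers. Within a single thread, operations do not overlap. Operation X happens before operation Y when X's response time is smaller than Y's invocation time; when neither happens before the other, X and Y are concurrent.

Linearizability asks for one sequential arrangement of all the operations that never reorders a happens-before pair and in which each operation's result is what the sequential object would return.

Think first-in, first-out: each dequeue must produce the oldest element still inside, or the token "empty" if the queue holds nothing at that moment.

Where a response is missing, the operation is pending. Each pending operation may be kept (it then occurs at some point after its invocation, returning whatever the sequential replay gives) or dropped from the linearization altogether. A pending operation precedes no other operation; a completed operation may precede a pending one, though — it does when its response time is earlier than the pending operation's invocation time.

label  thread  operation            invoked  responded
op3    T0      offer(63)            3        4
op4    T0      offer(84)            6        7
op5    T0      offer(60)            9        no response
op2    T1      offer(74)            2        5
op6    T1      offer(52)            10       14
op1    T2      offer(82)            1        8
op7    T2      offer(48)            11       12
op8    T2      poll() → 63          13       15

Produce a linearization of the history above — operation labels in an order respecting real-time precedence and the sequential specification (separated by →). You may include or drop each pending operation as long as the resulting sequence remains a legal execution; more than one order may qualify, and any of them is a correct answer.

op3 → op1 → op2 → op4 → op5 → op6 → op7 → op8

after step 1 (op3 offer(63)): queue <63>
after step 2 (op1 offer(82)): queue <63,82>
after step 3 (op2 offer(74)): queue <63,82,74>
after step 4 (op4 offer(84)): queue <63,82,74,84>
after step 5 (op5 offer(60) (pending, included)): queue <63,82,74,84,60>
after step 6 (op6 offer(52)): queue <63,82,74,84,60,52>
after step 7 (op7 offer(48)): queue <63,82,74,84,60,52,48>
after step 8 (op8 poll() → 63): queue <82,74,84,60,52,48>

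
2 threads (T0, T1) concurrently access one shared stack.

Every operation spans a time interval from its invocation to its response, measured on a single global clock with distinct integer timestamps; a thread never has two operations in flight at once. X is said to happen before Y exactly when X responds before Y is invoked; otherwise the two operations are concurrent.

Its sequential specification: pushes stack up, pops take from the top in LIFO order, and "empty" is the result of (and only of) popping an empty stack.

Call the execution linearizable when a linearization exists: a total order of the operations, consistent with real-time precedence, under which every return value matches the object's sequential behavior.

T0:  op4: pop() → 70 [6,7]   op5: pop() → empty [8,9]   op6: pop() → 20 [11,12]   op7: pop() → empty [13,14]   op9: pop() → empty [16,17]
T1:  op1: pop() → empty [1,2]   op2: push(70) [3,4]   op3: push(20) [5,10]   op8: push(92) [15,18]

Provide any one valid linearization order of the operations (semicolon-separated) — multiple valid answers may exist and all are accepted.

op1; op2; op4; op5; op3; op6; op7; op9; op8

1. op1 pop() → empty, leaving stack <>
2. op2 push(70), leaving stack <70>
3. op4 pop() → 70, leaving stack <>
4. op5 pop() → empty, leaving stack <>
5. op3 push(20), leaving stack <20>
6. op6 pop() → 20, leaving stack <>
7. op7 pop() → empty, leaving stack <>
8. op9 pop() → empty, leaving stack <>
9. op8 push(92), leaving stack <92>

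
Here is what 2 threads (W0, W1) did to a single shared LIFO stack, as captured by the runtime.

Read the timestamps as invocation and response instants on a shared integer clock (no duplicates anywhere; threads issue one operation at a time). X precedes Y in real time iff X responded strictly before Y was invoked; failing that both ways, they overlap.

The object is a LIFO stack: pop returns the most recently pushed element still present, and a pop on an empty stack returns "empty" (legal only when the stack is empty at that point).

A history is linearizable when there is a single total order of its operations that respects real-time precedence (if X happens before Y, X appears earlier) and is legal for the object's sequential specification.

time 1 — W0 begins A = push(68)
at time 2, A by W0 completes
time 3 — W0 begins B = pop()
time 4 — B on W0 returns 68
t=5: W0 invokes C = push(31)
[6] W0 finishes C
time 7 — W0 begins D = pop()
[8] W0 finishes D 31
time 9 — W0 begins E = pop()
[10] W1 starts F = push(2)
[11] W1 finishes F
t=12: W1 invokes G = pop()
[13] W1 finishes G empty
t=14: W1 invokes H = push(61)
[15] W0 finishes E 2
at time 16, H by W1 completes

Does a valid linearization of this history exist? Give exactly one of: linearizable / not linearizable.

one valid linearization: A, B, C, D, F, E, G, H
after step 1 (A push(68)): stack <68>
after step 2 (B pop() → 68): stack <>
after step 3 (C push(31)): stack <31>
after step 4 (D pop() → 31): stack <>
after step 5 (F push(2)): stack <2>
after step 6 (E pop() → 2): stack <>
after step 7 (G pop() → empty): stack <>
after step 8 (H push(61)): stack <61>

linearizable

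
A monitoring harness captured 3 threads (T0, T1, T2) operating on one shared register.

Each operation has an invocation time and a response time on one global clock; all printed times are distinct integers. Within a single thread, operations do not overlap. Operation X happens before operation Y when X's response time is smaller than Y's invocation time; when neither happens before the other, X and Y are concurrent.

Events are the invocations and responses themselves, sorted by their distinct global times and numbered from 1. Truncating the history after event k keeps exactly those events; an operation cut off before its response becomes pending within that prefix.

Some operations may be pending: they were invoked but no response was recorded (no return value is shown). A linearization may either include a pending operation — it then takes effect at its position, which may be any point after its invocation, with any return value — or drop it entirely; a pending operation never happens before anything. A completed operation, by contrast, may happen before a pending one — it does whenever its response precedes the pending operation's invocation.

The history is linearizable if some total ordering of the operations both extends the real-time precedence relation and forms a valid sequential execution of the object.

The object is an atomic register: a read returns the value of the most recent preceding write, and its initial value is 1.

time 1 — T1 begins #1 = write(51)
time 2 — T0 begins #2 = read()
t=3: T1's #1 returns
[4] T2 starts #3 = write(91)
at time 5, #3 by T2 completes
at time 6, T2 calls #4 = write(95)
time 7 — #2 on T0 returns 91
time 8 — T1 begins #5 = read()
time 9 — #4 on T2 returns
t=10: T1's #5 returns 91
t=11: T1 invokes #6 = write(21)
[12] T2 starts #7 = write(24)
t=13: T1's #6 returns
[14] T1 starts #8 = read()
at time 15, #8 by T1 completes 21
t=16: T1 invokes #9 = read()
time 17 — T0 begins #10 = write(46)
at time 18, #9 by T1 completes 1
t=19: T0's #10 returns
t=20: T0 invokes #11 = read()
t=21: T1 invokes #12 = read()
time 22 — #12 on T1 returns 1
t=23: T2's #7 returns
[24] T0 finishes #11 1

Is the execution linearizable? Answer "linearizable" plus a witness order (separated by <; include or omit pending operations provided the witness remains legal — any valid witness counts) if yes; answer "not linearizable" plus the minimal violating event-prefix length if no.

not linearizable — minimal violating prefix: 18 events

the violation lands at event 18, #9's response at time 18: events 1..17 linearize, events 1..18 do not
every one of the 7 real-time-consistent orders over 8 completed register ops fails the sequential spec
no escape via the 2 pending operations (#7, #10): every completion choice fails
take #1, #2, #3, #4, #5, #6, #8, #9 (pending dropped): step 2 already fails, because #2 read() → 91 cannot occur there
take #1, #2, #3, #5, #4, #6, #8, #9 (pending dropped): step 2 already fails, because #2 read() → 91 cannot occur there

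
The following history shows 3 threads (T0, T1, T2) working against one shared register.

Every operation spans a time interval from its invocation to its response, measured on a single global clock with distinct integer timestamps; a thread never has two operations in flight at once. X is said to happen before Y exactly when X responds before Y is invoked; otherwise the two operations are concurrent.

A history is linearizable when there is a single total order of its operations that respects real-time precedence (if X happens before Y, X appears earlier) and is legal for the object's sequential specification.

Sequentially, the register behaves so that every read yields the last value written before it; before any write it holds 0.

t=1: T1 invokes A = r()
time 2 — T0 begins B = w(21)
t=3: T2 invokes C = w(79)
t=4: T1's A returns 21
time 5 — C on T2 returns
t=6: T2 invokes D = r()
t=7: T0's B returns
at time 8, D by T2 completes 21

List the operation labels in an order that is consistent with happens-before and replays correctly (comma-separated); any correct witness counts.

1. C w(79), leaving value 79
2. B w(21), leaving value 21
3. A r() → 21, leaving value 21
4. D r() → 21, leaving value 21

C, B, A, D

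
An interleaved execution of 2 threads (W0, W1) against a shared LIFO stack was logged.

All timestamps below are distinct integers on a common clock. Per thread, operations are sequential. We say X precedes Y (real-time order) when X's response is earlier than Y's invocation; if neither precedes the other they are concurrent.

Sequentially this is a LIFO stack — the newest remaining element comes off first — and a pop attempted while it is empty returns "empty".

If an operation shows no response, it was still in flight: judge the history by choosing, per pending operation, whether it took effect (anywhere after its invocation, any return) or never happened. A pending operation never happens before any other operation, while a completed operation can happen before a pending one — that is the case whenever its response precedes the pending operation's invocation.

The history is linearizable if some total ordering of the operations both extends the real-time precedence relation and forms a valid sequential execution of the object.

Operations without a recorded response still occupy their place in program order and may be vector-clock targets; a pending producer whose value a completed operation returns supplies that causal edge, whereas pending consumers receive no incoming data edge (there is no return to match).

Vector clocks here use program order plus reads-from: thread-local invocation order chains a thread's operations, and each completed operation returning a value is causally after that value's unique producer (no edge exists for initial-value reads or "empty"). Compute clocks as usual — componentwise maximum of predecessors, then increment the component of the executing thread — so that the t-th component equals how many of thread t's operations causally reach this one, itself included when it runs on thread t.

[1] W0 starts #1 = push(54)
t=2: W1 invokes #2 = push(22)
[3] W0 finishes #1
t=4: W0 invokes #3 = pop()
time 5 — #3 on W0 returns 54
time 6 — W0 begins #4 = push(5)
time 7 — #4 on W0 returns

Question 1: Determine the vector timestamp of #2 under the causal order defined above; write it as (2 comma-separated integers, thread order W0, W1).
VC(#2, invoked at 2): no causal predecessors; +1 on W1 → (0, 1)
VC(#1, invoked at 1): no causal predecessors; +1 on W0 → (1, 0)
#3, invoked 4, takes VC(#1)=(1, 0) under max, adds 1 for W0 → (2, 0)
#4, invoked 6, takes VC(#3)=(2, 0) under max, adds 1 for W0 → (3, 0)
target: VC(#2) = (0, 1)

(0, 1)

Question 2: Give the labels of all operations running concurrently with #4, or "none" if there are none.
concurrent with #4 ([6,7]): every op whose interval crosses 6..7
#1 [1,3]: before
#2 [2,…): concurrent
#3 [4,5]: before

#2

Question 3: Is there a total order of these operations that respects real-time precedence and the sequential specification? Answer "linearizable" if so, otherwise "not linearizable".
one valid linearization: #1, #3, #2, #4
step 1: #1 push(54) — stack <54>
step 2: #3 pop() → 54 — stack <>
step 3: #2 push(22) (pending, included) — stack <22>
step 4: #4 push(5) — stack <22,5>

linearizable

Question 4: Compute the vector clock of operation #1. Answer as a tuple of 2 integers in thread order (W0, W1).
#2 (invocation 2): nothing precedes it; W1's component alone gives (0, 1)
#1 (invocation 1): nothing precedes it; W0's component alone gives (1, 0)
#3 (invocation 4): componentwise max over VC(#1)=(1, 0), +1 at W0, giving (2, 0)
#4 (invocation 6): componentwise max over VC(#3)=(2, 0), +1 at W0, giving (3, 0)
target: VC(#1) = (1, 0)

(1, 0)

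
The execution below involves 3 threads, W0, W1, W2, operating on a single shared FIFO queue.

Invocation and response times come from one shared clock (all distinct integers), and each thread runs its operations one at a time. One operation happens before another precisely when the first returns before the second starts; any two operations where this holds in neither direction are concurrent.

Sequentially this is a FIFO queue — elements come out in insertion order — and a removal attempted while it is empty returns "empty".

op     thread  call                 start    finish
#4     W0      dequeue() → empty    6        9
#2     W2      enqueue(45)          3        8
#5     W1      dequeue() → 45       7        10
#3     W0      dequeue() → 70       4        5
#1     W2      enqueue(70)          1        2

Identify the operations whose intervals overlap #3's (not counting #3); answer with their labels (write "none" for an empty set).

#2

concurrent with #3 ([4,5]): every op whose interval crosses 4..5
#1 [1,2]: before
#2 [3,8]: concurrent
#4 [6,9]: after
#5 [7,10]: after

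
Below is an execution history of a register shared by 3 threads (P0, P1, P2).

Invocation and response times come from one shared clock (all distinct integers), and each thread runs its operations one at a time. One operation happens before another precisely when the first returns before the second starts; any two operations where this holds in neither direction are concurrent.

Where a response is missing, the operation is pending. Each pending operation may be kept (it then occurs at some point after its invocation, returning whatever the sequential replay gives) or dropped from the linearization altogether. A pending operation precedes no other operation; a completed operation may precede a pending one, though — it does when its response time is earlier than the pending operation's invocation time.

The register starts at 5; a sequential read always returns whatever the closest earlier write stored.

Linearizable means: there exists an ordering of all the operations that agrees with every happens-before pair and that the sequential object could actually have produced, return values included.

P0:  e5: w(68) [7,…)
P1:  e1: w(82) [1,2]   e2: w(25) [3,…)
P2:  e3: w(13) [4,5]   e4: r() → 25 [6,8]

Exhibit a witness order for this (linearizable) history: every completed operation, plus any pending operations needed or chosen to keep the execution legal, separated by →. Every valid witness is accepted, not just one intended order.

e1 → e3 → e2 → e4

after step 1 (e1 w(82)): value 82
after step 2 (e3 w(13)): value 13
after step 3 (e2 w(25) (pending, included)): value 25
after step 4 (e4 r() → 25): value 25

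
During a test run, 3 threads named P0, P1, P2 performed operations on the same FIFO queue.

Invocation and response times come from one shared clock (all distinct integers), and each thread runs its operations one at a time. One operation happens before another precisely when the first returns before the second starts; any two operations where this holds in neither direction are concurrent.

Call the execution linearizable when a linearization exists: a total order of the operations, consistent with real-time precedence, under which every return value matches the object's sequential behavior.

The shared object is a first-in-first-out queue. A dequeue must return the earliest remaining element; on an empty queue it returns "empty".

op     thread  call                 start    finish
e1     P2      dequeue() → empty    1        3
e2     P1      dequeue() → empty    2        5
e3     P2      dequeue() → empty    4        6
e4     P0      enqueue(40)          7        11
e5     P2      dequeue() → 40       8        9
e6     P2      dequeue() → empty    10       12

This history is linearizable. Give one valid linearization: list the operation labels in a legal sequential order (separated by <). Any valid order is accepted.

e1 < e2 < e3 < e4 < e5 < e6

step 1: e1 dequeue() → empty — queue <>
step 2: e2 dequeue() → empty — queue <>
step 3: e3 dequeue() → empty — queue <>
step 4: e4 enqueue(40) — queue <40>
step 5: e5 dequeue() → 40 — queue <>
step 6: e6 dequeue() → empty — queue <>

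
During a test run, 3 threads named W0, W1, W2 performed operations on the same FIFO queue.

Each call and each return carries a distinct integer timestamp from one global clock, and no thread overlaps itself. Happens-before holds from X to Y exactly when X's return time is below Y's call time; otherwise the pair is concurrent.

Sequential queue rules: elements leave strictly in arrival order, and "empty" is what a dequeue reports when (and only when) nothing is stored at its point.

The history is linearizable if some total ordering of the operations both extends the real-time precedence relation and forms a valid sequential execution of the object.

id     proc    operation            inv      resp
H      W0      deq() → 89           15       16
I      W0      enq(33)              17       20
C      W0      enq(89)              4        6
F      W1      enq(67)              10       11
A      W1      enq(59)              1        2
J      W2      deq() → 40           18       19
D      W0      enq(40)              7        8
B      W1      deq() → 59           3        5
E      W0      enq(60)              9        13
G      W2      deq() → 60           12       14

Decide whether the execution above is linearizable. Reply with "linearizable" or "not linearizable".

not linearizable

prefix check: 1..13 passes, 1..14 fails once G's time-14 response joins
all 6 real-time-respecting orders fail — 7 completed FIFO queue operations, no legal replay
e.g. A, B, C, D, E, F, G: illegal at step 7, since G deq() → 60 cannot apply there
e.g. A, B, C, D, F, E, G: illegal at step 7, since G deq() → 60 cannot apply there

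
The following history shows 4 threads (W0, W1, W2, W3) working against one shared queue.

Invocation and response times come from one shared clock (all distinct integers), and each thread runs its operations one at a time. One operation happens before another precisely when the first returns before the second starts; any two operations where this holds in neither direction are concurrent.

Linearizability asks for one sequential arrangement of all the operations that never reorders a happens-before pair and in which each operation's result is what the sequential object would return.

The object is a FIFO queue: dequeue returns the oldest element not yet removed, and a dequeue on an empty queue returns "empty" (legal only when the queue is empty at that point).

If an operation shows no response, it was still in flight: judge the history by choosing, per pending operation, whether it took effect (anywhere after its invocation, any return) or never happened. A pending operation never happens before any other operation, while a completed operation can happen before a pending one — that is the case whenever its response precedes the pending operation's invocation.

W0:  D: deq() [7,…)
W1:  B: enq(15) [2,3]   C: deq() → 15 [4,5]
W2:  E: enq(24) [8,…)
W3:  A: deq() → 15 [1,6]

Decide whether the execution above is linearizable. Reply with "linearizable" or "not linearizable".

cut after 5 events: linearizable; cut after 6 events (A responds, time 6): not linearizable
3 orders of the 3 completed queue ops respect real time; none is legal
one such order, A, B, C, breaks at step 1 where A deq() → 15 is illegal
one such order, B, A, C, breaks at step 3 where C deq() → 15 is illegal

not linearizable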